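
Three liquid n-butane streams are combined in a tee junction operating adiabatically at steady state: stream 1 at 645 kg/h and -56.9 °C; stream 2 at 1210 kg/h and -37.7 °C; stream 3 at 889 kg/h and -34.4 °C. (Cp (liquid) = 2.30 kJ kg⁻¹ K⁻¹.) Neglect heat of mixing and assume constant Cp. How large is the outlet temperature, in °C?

Energy balance with Q = 0: Σ ṁᵢCp,ᵢ(T_out − Tᵢ) = 0
Σ ṁᵢCp,ᵢTᵢ = 645×2.30×-56.9 + 1210×2.30×-37.7 + 889×2.30×-34.4 = -259670
Σ ṁᵢCp,ᵢ = 645×2.30 + 1210×2.30 + 889×2.30 = 6311.2
T_out = -259670 / 6311.2 = -41.144 °C

T_out = -41.1 °C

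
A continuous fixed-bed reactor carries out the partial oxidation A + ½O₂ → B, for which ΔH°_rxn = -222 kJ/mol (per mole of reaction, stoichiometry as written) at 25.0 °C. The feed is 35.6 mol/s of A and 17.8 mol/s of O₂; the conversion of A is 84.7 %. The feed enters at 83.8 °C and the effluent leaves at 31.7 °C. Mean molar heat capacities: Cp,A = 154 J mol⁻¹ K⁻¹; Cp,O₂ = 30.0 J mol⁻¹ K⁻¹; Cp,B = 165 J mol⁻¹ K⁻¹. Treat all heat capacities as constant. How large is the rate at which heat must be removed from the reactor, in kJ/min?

Extent of reaction ξ = 0.847 × 35.6 = 30.153 mol/s
Reaction term: ξ·ΔH°_rxn = 30.153 × -222 = -6694 kJ/s
Sensible, feed 83.8→25 °C: -353.76 kJ/s
Outlet flows (mol/s): A 5.4468, O₂ 2.7234, B 30.153
Sensible, products 25→31.7 °C: 39.502 kJ/s
Q = ΔH = -7008.3 kJ/s = -7008.3 kW
Heat removed = 420500 kJ/min

Q_out = 420000 kJ/min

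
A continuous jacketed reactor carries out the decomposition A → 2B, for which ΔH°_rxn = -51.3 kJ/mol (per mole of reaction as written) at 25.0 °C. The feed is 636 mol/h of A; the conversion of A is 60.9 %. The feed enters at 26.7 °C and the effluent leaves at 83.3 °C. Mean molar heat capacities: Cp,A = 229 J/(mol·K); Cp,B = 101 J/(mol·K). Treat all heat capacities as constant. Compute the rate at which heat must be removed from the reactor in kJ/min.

Q_out = 204 kJ/min

Extent of reaction ξ = 0.609 × 636 = 387.32 mol/h
Reaction term: ξ·ΔH°_rxn = 387.32 × -51.3 = -19870 kJ/h
Sensible, feed 26.7→25 °C: -247.59 kJ/h
Outlet flows (mol/h): A 248.68, B 774.65
Sensible, products 25→83.3 °C: 7881.4 kJ/h
Q = ΔH = -12236 kJ/h = -3.3989 kW
Heat removed = 203.93 kJ/min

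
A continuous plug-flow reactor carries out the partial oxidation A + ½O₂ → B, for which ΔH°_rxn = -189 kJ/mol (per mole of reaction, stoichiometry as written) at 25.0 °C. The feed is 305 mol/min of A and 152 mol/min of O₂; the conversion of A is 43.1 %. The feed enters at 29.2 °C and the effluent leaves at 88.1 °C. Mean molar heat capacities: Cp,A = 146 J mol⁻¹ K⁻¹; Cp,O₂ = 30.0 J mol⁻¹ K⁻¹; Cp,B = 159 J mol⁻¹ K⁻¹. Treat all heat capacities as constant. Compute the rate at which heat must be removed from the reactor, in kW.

Q_out = 366 kW

Extent of reaction ξ = 0.431 × 305 = 131.45 mol/min
Reaction term: ξ·ΔH°_rxn = 131.45 × -189 = -24845 kJ/min
Sensible, feed 29.2→25 °C: -206.18 kJ/min
Outlet flows (mol/min): A 173.55, O₂ 86.273, B 131.45
Sensible, products 25→88.1 °C: 3081 kJ/min
Q = ΔH = -21970 kJ/min = -366.17 kW
Heat removed = 366.17 kW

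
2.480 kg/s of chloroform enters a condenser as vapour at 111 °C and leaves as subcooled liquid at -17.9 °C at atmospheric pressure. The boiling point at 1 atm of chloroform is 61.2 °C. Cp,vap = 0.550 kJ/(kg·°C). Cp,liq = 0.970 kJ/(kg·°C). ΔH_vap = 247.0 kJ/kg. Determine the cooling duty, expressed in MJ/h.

vapour 111→61.2 °C: -27.39 kJ/kg
condensation at 61.2 °C: -247 kJ/kg
liquid 61.2→-17.9 °C: -76.727 kJ/kg
Δh = -27.39 + -247 + -76.727 = -351.12 kJ/kg
Q = ṁ·Δh = 2.480 kg/s × -351.12 kJ/kg = -870.77 kJ/s
|Q| = 870.77 kW = 3134.8 MJ/h

Q_c = 3130 MJ/h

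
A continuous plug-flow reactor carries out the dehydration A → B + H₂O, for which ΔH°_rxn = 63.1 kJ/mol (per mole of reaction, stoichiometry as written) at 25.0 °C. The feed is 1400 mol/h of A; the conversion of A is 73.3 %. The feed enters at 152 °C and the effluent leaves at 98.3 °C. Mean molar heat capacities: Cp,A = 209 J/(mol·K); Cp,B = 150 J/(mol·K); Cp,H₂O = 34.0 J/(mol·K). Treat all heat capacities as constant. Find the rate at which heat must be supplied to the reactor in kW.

Extent of reaction ξ = 0.733 × 1400 = 1026.2 mol/h
Reaction term: ξ·ΔH°_rxn = 1026.2 × 63.1 = 64753 kJ/h
Sensible, feed 152→25 °C: -37160 kJ/h
Outlet flows (mol/h): A 373.8, B 1026.2, H₂O 1026.2
Sensible, products 25→98.3 °C: 19567 kJ/h
Q = ΔH = 47160 kJ/h = 13.1 kW
Heat supplied = 13.1 kW

Q_in = 13.1 kW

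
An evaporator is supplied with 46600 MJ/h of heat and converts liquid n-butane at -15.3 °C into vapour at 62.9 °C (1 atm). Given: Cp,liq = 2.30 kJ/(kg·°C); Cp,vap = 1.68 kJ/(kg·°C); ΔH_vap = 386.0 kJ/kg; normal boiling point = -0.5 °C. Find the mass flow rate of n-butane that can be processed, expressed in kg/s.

ṁ = 24.6 kg/s

Δh = 2.30×(-0.5−-15.3) + 386.0 + 1.68×(62.9−-0.5) = 526.55 kJ/kg
Q = 46600 MJ/h = 12944 kJ/s = 12944 kJ/s
ṁ = Q/Δh = 12944 / 526.55 = 24.583 kg/s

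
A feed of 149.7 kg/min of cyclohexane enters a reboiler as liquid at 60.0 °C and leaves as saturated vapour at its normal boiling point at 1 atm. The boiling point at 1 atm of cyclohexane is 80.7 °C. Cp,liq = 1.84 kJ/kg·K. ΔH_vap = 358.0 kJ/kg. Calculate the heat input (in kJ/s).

liquid 60.0→80.7 °C: 38.088 kJ/kg
vaporisation at 80.7 °C: 358 kJ/kg
Δh = 38.088 + 358 = 396.09 kJ/kg
Q = ṁ·Δh = 149.7 kg/min × 396.09 kJ/kg = 59294 kJ/min
|Q| = 988.24 kW

Q = 988 kJ/s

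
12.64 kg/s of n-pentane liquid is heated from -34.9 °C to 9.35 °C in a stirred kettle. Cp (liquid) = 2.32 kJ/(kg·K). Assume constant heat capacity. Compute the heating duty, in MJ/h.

Q = 4670 MJ/h

Q = ṁ·Cp·ΔT = 12.64 × 2.32 × (9.35 − -34.9) = 1297.6 kJ/s
Heating duty = 4671.4 MJ/h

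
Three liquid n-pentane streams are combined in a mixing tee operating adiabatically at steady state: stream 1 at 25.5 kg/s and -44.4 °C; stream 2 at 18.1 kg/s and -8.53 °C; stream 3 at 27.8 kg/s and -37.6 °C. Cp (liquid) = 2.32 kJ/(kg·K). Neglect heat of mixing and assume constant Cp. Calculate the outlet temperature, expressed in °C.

T_out = -32.7 °C

No heat crosses the boundary, so H_out = H_in.
Σ ṁᵢCp,ᵢTᵢ = 25.5×2.32×-44.4 + 18.1×2.32×-8.53 + 27.8×2.32×-37.6 = -5409.9
Σ ṁᵢCp,ᵢ = 25.5×2.32 + 18.1×2.32 + 27.8×2.32 = 165.65
T_out = -5409.9 / 165.65 = -32.659 °C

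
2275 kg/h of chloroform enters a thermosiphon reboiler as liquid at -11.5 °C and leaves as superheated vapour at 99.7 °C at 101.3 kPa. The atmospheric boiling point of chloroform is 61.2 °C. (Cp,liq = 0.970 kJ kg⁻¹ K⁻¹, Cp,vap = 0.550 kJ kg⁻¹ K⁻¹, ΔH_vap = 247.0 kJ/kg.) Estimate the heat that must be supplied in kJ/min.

liquid -11.5→61.2 °C: 70.519 kJ/kg
vaporisation at 61.2 °C: 247 kJ/kg
vapour 61.2→99.7 °C: 21.175 kJ/kg
Δh = 70.519 + 247 + 21.175 = 338.69 kJ/kg
Q = ṁ·Δh = 2275 kg/h × 338.69 kJ/kg = 770530 kJ/h
|Q| = 214.04 kW = 12842 kJ/min

Q = 12800 kJ/min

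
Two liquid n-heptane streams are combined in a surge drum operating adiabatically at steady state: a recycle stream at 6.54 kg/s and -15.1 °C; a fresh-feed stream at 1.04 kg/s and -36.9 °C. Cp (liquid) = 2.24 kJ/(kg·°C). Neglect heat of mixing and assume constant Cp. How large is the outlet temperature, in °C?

T_out = -18.1 °C

Adiabatic, steady state ⇒ Σ ṁᵢCp,ᵢ(T_out − Tᵢ) = 0
T_out = Σ ṁᵢCp,ᵢTᵢ / Σ ṁᵢCp,ᵢ
      = -307.17 / 16.979 = -18.091 °C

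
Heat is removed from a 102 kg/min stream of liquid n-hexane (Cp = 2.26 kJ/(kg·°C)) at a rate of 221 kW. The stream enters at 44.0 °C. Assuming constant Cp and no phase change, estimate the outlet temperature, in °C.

Q = 221 kW = 13260 kJ/min
ΔT = Q/(ṁ·Cp) = 13260/(102×2.26) = 57.522 K
T_out = 44.0 − 57.522 = -13.522 °C

T_out = -13.5 °C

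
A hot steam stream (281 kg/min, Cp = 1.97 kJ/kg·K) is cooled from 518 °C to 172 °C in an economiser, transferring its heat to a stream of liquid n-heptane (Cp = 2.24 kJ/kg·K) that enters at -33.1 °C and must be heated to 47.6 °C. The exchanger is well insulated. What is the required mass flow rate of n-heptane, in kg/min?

Heat released by hot stream: Q = 281 × 1.97 × (518 − 172) = 191540 kJ/min
Energy balance on cold side (adiabatic exchanger): Q = ṁ_c·Cp_c·(T_c,out − T_c,in)
ṁ_c = 191540 / [2.24 × (47.6 − -33.1)] = 1059.6 kg/min

ṁ_c = 1060 kg/min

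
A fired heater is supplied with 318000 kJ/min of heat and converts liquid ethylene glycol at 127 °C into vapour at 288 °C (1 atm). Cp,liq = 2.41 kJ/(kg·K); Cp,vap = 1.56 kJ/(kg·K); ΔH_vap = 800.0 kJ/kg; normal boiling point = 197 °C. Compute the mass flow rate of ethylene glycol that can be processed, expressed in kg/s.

Δh = 2.41×(197−127) + 800.0 + 1.56×(288−197) = 1110.7 kJ/kg
Q = 318000 kJ/min = 5300 kJ/s = 5300 kJ/s
ṁ = Q/Δh = 5300 / 1110.7 = 4.7719 kg/s

ṁ = 4.77 kg/s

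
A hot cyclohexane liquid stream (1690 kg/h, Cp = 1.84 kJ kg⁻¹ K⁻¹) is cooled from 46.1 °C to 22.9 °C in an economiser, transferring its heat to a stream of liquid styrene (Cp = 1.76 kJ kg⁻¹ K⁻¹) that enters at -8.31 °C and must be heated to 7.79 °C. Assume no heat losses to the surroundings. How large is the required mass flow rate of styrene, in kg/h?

Heat released by hot stream: Q = 1690 × 1.84 × (46.1 − 22.9) = 72143 kJ/h
Energy balance on cold side (adiabatic exchanger): Q = ṁ_c·Cp_c·(T_c,out − T_c,in)
ṁ_c = 72143 / [1.76 × (7.79 − -8.31)] = 2546 kg/h

ṁ_c = 2550 kg/h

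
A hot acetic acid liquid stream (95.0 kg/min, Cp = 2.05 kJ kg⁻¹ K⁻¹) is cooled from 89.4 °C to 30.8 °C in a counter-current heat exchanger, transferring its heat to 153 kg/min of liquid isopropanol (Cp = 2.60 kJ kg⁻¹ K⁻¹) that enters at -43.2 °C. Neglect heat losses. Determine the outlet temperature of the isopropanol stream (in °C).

T_c,out = -14.5 °C

Heat released by hot stream: Q = 95.0 × 2.05 × (89.4 − 30.8) = 11412 kJ/min
Energy balance on cold side (adiabatic exchanger): Q = ṁ_c·Cp_c·(T_c,out − T_c,in)
T_c,out = -43.2 + 11412/(153 × 2.60) = -14.511 °C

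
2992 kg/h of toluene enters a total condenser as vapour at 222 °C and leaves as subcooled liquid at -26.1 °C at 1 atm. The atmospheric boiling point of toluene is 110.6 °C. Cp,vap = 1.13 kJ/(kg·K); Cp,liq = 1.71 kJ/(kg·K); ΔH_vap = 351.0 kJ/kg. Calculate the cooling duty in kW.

Q_c = 591 kW

vapour 222→110.6 °C: -125.88 kJ/kg
condensation at 110.6 °C: -351 kJ/kg
liquid 110.6→-26.1 °C: -233.76 kJ/kg
Δh = -125.88 + -351 + -233.76 = -710.64 kJ/kg
Q = ṁ·Δh = 2992 kg/h × -710.64 kJ/kg = -2.1262e+06 kJ/h
|Q| = 590.62 kW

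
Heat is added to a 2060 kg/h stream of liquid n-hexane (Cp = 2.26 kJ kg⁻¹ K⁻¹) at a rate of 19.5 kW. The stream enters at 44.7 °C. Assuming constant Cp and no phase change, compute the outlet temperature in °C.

Q = 19.5 kW = 70200 kJ/h
ΔT = Q/(ṁ·Cp) = 70200/(2060×2.26) = 15.079 K
T_out = 44.7 + 15.079 = 59.779 °C

T_out = 59.8 °C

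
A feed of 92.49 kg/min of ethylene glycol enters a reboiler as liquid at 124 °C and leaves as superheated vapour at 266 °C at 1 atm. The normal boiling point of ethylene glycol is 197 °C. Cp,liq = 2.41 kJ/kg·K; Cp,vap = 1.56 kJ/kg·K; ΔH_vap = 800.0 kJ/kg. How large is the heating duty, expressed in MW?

liquid 124→197 °C: 175.93 kJ/kg
vaporisation at 197 °C: 800 kJ/kg
vapour 197→266 °C: 107.64 kJ/kg
Δh = 175.93 + 800 + 107.64 = 1083.6 kJ/kg
Q = ṁ·Δh = 92.49 kg/min × 1083.6 kJ/kg = 100220 kJ/min
|Q| = 1670.3 kW = 1.6703 MW

Q = 1.67 MW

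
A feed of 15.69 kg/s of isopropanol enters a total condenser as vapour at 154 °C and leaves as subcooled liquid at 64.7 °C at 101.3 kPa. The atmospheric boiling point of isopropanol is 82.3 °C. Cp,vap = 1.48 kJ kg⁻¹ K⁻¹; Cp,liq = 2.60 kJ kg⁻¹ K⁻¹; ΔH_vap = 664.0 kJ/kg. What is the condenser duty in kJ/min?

vapour 154→82.3 °C: -106.12 kJ/kg
condensation at 82.3 °C: -664 kJ/kg
liquid 82.3→64.7 °C: -45.76 kJ/kg
Δh = -106.12 + -664 + -45.76 = -815.88 kJ/kg
Q = ṁ·Δh = 15.69 kg/s × -815.88 kJ/kg = -12801 kJ/s
|Q| = 12801 kW = 768070 kJ/min

Q_c = 768000 kJ/min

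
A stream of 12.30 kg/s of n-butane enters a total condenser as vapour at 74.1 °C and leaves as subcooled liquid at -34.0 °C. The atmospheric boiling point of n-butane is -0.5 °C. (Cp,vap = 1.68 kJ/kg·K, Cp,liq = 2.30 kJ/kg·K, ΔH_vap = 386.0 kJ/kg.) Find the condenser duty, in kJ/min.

Q_c = 434000 kJ/min

vapour 74.1→-0.5 °C: -125.33 kJ/kg
condensation at -0.5 °C: -386 kJ/kg
liquid -0.5→-34.0 °C: -77.05 kJ/kg
Δh = -125.33 + -386 + -77.05 = -588.38 kJ/kg
Q = ṁ·Δh = 12.30 kg/s × -588.38 kJ/kg = -7237 kJ/s
|Q| = 7237 kW = 434220 kJ/min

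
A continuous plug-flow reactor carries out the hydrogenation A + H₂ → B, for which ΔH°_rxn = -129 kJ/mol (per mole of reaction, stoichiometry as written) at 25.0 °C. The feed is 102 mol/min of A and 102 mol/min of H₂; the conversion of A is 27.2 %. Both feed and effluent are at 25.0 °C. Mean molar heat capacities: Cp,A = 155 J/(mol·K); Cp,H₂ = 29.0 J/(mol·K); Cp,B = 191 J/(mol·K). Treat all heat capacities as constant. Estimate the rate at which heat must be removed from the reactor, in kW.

Q_out = 59.6 kW

Extent of reaction ξ = 0.272 × 102 = 27.744 mol/min
Reaction term: ξ·ΔH°_rxn = 27.744 × -129 = -3579 kJ/min
Q = ΔH = -3579 kJ/min = -59.65 kW
Heat removed = 59.65 kW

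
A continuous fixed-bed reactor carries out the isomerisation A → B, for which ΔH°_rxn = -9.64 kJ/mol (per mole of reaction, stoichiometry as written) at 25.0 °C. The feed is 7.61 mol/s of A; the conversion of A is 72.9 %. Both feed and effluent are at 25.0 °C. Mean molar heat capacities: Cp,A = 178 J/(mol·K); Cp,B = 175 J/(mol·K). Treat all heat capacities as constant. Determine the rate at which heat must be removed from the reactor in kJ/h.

Q_out = 193000 kJ/h

Extent of reaction ξ = 0.729 × 7.61 = 5.5477 mol/s
Reaction term: ξ·ΔH°_rxn = 5.5477 × -9.64 = -53.48 kJ/s
Q = ΔH = -53.48 kJ/s = -53.48 kW
Heat removed = 192530 kJ/h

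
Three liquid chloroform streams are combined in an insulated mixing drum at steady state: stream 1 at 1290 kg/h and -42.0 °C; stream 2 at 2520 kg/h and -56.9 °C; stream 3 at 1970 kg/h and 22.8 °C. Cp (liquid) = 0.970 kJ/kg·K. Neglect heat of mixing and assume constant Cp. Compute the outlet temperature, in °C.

Energy balance with Q = 0: Σ ṁᵢCp,ᵢ(T_out − Tᵢ) = 0
T_out = Σ ṁᵢCp,ᵢTᵢ / Σ ṁᵢCp,ᵢ
      = -148070 / 5606.6 = -26.41 °C

T_out = -26.4 °C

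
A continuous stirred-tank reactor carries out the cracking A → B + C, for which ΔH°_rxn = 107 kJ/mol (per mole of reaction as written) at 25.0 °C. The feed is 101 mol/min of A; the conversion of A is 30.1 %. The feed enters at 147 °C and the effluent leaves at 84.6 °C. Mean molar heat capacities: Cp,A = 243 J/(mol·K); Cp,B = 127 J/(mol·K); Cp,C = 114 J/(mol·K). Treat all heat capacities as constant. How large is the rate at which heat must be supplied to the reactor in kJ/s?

Extent of reaction ξ = 0.301 × 101 = 30.401 mol/min
Reaction term: ξ·ΔH°_rxn = 30.401 × 107 = 3252.9 kJ/min
Sensible, feed 147→25 °C: -2994.2 kJ/min
Outlet flows (mol/min): A 70.599, B 30.401, C 30.401
Sensible, products 25→84.6 °C: 1459.1 kJ/min
Q = ΔH = 1717.8 kJ/min = 28.63 kW
Heat supplied = 28.63 kJ/s

Q_in = 28.6 kJ/s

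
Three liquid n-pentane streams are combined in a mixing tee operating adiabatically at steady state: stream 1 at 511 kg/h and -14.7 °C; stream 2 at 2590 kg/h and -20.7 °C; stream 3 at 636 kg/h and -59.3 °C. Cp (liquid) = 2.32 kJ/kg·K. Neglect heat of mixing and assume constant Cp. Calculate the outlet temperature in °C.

Energy balance with Q = 0: Σ ṁᵢCp,ᵢ(T_out − Tᵢ) = 0
Σ ṁᵢCp,ᵢTᵢ = 511×2.32×-14.7 + 2590×2.32×-20.7 + 636×2.32×-59.3 = -229310
Σ ṁᵢCp,ᵢ = 511×2.32 + 2590×2.32 + 636×2.32 = 8669.8
T_out = -229310 / 8669.8 = -26.449 °C

T_out = -26.4 °C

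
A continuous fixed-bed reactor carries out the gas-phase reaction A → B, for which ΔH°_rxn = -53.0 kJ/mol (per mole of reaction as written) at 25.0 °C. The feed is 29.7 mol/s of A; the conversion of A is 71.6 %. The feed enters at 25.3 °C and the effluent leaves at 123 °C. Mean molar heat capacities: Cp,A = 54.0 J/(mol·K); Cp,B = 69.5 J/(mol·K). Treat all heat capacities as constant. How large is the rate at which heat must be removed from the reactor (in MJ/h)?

Extent of reaction ξ = 0.716 × 29.7 = 21.265 mol/s
Reaction term: ξ·ΔH°_rxn = 21.265 × -53.0 = -1127.1 kJ/s
Sensible, feed 25.3→25 °C: -0.48114 kJ/s
Outlet flows (mol/s): A 8.4348, B 21.265
Sensible, products 25→123 °C: 189.47 kJ/s
Q = ΔH = -938.06 kJ/s = -938.06 kW
Heat removed = 3377 MJ/h

Q_out = 3380 MJ/h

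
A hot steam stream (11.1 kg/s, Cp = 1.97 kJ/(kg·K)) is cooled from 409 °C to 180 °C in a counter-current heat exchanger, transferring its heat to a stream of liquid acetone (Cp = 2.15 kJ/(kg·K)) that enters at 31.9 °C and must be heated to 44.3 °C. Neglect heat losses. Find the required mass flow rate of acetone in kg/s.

Heat released by hot stream: Q = 11.1 × 1.97 × (409 − 180) = 5007.5 kJ/s
Energy balance on cold side (adiabatic exchanger): Q = ṁ_c·Cp_c·(T_c,out − T_c,in)
ṁ_c = 5007.5 / [2.15 × (44.3 − 31.9)] = 187.83 kg/s

ṁ_c = 188 kg/s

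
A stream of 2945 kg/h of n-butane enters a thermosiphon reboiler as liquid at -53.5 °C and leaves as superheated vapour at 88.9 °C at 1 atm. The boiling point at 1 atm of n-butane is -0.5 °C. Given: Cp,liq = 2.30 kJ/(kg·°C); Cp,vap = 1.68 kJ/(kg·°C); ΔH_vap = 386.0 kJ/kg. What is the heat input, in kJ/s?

Q = 538 kJ/s

liquid -53.5→-0.5 °C: 121.9 kJ/kg
vaporisation at -0.5 °C: 386 kJ/kg
vapour -0.5→88.9 °C: 150.19 kJ/kg
Δh = 121.9 + 386 + 150.19 = 658.09 kJ/kg
Q = ṁ·Δh = 2945 kg/h × 658.09 kJ/kg = 1.9381e+06 kJ/h
|Q| = 538.36 kW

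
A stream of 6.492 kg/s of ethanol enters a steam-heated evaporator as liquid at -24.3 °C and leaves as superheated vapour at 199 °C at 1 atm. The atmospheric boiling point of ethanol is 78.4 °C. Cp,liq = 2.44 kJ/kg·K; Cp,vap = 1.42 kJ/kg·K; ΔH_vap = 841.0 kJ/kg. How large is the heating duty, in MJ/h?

Q = 29500 MJ/h

liquid -24.3→78.4 °C: 250.59 kJ/kg
vaporisation at 78.4 °C: 841 kJ/kg
vapour 78.4→199 °C: 171.25 kJ/kg
Δh = 250.59 + 841 + 171.25 = 1262.8 kJ/kg
Q = ṁ·Δh = 6.492 kg/s × 1262.8 kJ/kg = 8198.4 kJ/s
|Q| = 8198.4 kW = 29514 MJ/h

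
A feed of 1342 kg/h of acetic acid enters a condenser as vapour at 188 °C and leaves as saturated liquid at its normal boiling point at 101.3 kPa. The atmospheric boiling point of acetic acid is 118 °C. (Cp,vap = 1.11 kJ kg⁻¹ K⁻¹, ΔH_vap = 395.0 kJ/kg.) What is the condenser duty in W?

Q_c = 176000 W

vapour 188→118 °C: -77.7 kJ/kg
condensation at 118 °C: -395 kJ/kg
Δh = -77.7 + -395 = -472.7 kJ/kg
Q = ṁ·Δh = 1342 kg/h × -472.7 kJ/kg = -634360 kJ/h
|Q| = 176.21 kW = 176210 W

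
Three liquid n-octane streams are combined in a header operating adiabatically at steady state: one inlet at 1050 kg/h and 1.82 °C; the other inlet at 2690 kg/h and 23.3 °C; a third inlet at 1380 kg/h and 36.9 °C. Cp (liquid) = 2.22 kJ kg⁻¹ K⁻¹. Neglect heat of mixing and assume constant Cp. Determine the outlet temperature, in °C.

No heat crosses the boundary, so H_out = H_in.
Σ ṁᵢCp,ᵢTᵢ = 1050×2.22×1.82 + 2690×2.22×23.3 + 1380×2.22×36.9 = 256430
Σ ṁᵢCp,ᵢ = 1050×2.22 + 2690×2.22 + 1380×2.22 = 11366
T_out = 256430 / 11366 = 22.561 °C

T_out = 22.6 °C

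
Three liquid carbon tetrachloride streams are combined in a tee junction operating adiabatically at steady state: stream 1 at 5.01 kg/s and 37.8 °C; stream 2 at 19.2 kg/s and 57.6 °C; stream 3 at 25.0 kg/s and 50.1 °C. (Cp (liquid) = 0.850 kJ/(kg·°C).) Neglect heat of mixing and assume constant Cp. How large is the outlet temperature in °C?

T_out = 51.8 °C

Adiabatic, steady state ⇒ Σ ṁᵢCp,ᵢ(T_out − Tᵢ) = 0
Σ ṁᵢCp,ᵢTᵢ = 5.01×0.850×37.8 + 19.2×0.850×57.6 + 25.0×0.850×50.1 = 2165.6
Σ ṁᵢCp,ᵢ = 5.01×0.850 + 19.2×0.850 + 25.0×0.850 = 41.828
T_out = 2165.6 / 41.828 = 51.774 °C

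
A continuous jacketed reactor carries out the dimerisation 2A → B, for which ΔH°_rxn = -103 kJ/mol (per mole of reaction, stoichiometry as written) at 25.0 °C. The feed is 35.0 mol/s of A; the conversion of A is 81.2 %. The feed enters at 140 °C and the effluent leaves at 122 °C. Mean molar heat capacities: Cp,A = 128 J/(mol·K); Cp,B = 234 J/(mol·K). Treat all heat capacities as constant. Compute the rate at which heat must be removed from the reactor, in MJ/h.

Q_out = 5670 MJ/h

Extent of reaction ξ = 0.812 × 35.0 / 2 = 14.21 mol/s
Reaction term: ξ·ΔH°_rxn = 14.21 × -103 = -1463.6 kJ/s
Sensible, feed 140→25 °C: -515.2 kJ/s
Outlet flows (mol/s): A 6.58, B 14.21
Sensible, products 25→122 °C: 404.24 kJ/s
Q = ΔH = -1574.6 kJ/s = -1574.6 kW
Heat removed = 5668.5 MJ/h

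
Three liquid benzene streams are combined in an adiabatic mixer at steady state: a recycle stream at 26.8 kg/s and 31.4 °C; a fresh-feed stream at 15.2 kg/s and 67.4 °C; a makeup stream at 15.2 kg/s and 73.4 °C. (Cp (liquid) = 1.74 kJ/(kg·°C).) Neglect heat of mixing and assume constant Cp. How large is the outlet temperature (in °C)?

T_out = 52.1 °C

No heat crosses the boundary, so H_out = H_in.
Σ ṁᵢCp,ᵢTᵢ = 26.8×1.74×31.4 + 15.2×1.74×67.4 + 15.2×1.74×73.4 = 5188.1
Σ ṁᵢCp,ᵢ = 26.8×1.74 + 15.2×1.74 + 15.2×1.74 = 99.528
T_out = 5188.1 / 99.528 = 52.127 °C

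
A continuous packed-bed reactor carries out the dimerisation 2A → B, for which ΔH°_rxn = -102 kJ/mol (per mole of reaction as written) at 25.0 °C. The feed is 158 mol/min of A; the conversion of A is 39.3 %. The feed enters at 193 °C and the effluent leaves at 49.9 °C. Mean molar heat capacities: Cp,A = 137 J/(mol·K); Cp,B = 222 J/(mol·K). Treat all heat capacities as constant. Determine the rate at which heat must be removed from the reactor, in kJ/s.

Q_out = 105 kJ/s

Extent of reaction ξ = 0.393 × 158 / 2 = 31.047 mol/min
Reaction term: ξ·ΔH°_rxn = 31.047 × -102 = -3166.8 kJ/min
Sensible, feed 193→25 °C: -3636.5 kJ/min
Outlet flows (mol/min): A 95.906, B 31.047
Sensible, products 25→49.9 °C: 498.79 kJ/min
Q = ΔH = -6304.5 kJ/min = -105.08 kW
Heat removed = 105.08 kJ/s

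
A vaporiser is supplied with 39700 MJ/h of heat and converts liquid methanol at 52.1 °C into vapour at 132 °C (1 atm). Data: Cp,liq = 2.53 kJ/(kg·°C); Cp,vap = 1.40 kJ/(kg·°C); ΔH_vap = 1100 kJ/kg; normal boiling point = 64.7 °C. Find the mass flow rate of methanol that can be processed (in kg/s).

Δh = 2.53×(64.7−52.1) + 1100 + 1.40×(132−64.7) = 1226.1 kJ/kg
Q = 39700 MJ/h = 11028 kJ/s = 11028 kJ/s
ṁ = Q/Δh = 11028 / 1226.1 = 8.9942 kg/s

ṁ = 8.99 kg/s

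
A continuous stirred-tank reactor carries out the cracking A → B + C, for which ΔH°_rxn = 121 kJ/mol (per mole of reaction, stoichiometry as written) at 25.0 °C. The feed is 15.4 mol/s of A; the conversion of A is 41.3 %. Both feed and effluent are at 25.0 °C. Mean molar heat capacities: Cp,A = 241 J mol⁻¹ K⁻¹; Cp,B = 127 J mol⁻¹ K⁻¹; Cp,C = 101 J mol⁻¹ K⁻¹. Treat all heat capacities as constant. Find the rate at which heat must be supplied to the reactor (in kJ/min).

Q_in = 46200 kJ/min

Extent of reaction ξ = 0.413 × 15.4 = 6.3602 mol/s
Reaction term: ξ·ΔH°_rxn = 6.3602 × 121 = 769.58 kJ/s
Q = ΔH = 769.58 kJ/s = 769.58 kW
Heat supplied = 46175 kJ/min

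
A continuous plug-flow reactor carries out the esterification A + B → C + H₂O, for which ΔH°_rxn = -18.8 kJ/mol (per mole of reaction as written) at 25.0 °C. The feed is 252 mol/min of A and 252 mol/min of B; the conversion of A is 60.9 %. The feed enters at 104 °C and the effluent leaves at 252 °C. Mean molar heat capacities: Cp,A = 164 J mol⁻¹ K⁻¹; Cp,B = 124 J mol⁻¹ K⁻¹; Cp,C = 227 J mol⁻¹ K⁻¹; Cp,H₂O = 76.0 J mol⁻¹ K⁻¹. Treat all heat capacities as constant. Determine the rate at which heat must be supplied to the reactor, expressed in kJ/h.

Q_in = 503000 kJ/h

Extent of reaction ξ = 0.609 × 252 = 153.47 mol/min
Reaction term: ξ·ΔH°_rxn = 153.47 × -18.8 = -2885.2 kJ/min
Sensible, feed 104→25 °C: -5733.5 kJ/min
Outlet flows (mol/min): A 98.532, B 98.532, C 153.47, H₂O 153.47
Sensible, products 25→252 °C: 16997 kJ/min
Q = ΔH = 8378.6 kJ/min = 139.64 kW
Heat supplied = 502720 kJ/h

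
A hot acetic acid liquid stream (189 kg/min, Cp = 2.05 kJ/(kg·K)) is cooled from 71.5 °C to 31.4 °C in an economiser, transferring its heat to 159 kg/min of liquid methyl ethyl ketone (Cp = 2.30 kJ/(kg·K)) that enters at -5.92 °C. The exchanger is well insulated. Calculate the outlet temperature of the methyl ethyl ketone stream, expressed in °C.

Heat released by hot stream: Q = 189 × 2.05 × (71.5 − 31.4) = 15537 kJ/min
Energy balance on cold side (adiabatic exchanger): Q = ṁ_c·Cp_c·(T_c,out − T_c,in)
T_c,out = -5.92 + 15537/(159 × 2.30) = 36.565 °C

T_c,out = 36.6 °C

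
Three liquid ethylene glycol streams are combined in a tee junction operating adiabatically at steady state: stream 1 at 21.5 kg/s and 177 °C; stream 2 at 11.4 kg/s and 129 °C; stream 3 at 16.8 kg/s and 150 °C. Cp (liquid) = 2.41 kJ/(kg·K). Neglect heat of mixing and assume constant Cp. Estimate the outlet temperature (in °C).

T_out = 157 °C

Energy balance with Q = 0: Σ ṁᵢCp,ᵢ(T_out − Tᵢ) = 0
Σ ṁᵢCp,ᵢTᵢ = 21.5×2.41×177 + 11.4×2.41×129 + 16.8×2.41×150 = 18789
Σ ṁᵢCp,ᵢ = 21.5×2.41 + 11.4×2.41 + 16.8×2.41 = 119.78
T_out = 18789 / 119.78 = 156.86 °C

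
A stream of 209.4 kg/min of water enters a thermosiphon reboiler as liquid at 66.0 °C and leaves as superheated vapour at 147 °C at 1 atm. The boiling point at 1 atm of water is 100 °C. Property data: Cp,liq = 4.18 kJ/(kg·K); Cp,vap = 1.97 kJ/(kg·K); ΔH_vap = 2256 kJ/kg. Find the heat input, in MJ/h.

Q = 31300 MJ/h

liquid 66.0→100 °C: 142.12 kJ/kg
vaporisation at 100 °C: 2256 kJ/kg
vapour 100→147 °C: 92.59 kJ/kg
Δh = 142.12 + 2256 + 92.59 = 2490.7 kJ/kg
Q = ṁ·Δh = 209.4 kg/min × 2490.7 kJ/kg = 521550 kJ/min
|Q| = 8692.6 kW = 31293 MJ/h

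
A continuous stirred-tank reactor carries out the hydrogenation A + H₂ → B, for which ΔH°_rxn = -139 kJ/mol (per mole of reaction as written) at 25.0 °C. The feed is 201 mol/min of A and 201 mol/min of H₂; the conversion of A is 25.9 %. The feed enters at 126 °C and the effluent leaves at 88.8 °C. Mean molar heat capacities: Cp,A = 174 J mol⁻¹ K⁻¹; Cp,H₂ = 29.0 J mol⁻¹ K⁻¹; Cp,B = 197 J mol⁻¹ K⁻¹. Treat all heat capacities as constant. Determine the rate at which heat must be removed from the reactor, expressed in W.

Q_out = 146000 W

Extent of reaction ξ = 0.259 × 201 = 52.059 mol/min
Reaction term: ξ·ΔH°_rxn = 52.059 × -139 = -7236.2 kJ/min
Sensible, feed 126→25 °C: -4121.1 kJ/min
Outlet flows (mol/min): A 148.94, H₂ 148.94, B 52.059
Sensible, products 25→88.8 °C: 2583.3 kJ/min
Q = ΔH = -8774 kJ/min = -146.23 kW
Heat removed = 146230 W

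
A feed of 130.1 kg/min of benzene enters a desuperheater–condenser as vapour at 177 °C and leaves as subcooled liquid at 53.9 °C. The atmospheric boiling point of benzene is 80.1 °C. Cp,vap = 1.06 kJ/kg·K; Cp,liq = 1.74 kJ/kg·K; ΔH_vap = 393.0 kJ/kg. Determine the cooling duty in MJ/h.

vapour 177→80.1 °C: -102.71 kJ/kg
condensation at 80.1 °C: -393 kJ/kg
liquid 80.1→53.9 °C: -45.588 kJ/kg
Δh = -102.71 + -393 + -45.588 = -541.3 kJ/kg
Q = ṁ·Δh = 130.1 kg/min × -541.3 kJ/kg = -70423 kJ/min
|Q| = 1173.7 kW = 4225.4 MJ/h

Q_c = 4230 MJ/h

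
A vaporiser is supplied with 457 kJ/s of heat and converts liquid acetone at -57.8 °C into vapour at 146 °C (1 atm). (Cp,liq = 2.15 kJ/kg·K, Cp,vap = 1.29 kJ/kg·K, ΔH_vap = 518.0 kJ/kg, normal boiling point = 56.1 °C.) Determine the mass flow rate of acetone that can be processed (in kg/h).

Δh = 2.15×(56.1−-57.8) + 518.0 + 1.29×(146−56.1) = 878.86 kJ/kg
Q = 457 kJ/s = 457 kJ/s = 1.6452e+06 kJ/h
ṁ = Q/Δh = 1.6452e+06 / 878.86 = 1872 kg/h

ṁ = 1870 kg/h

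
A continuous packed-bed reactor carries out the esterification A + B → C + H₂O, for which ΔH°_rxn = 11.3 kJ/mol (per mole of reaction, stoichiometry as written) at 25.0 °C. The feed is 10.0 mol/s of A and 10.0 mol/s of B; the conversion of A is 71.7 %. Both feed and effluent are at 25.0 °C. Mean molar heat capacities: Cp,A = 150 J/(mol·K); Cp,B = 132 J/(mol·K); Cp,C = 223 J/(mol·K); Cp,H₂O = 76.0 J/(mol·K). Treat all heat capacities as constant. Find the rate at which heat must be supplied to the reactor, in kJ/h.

Q_in = 292000 kJ/h

Extent of reaction ξ = 0.717 × 10.0 = 7.17 mol/s
Reaction term: ξ·ΔH°_rxn = 7.17 × 11.3 = 81.021 kJ/s
Q = ΔH = 81.021 kJ/s = 81.021 kW
Heat supplied = 291680 kJ/h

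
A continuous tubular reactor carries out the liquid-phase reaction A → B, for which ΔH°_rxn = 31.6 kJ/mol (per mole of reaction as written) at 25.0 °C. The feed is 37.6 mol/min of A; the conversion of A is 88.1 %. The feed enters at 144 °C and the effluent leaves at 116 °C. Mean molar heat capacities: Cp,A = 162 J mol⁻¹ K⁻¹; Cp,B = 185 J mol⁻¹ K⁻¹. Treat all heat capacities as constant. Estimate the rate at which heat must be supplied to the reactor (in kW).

Q_in = 15.8 kW

Extent of reaction ξ = 0.881 × 37.6 = 33.126 mol/min
Reaction term: ξ·ΔH°_rxn = 33.126 × 31.6 = 1046.8 kJ/min
Sensible, feed 144→25 °C: -724.85 kJ/min
Outlet flows (mol/min): A 4.4744, B 33.126
Sensible, products 25→116 °C: 623.63 kJ/min
Q = ΔH = 945.55 kJ/min = 15.759 kW
Heat supplied = 15.759 kW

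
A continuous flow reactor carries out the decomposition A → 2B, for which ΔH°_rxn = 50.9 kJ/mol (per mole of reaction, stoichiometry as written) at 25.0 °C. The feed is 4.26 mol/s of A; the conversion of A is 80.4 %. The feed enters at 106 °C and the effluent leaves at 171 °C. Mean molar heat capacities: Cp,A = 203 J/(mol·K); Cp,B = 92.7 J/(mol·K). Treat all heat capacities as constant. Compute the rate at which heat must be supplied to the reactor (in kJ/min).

Q_in = 13300 kJ/min

Extent of reaction ξ = 0.804 × 4.26 = 3.425 mol/s
Reaction term: ξ·ΔH°_rxn = 3.425 × 50.9 = 174.33 kJ/s
Sensible, feed 106→25 °C: -70.047 kJ/s
Outlet flows (mol/s): A 0.83496, B 6.8501
Sensible, products 25→171 °C: 117.46 kJ/s
Q = ΔH = 221.74 kJ/s = 221.74 kW
Heat supplied = 13305 kJ/min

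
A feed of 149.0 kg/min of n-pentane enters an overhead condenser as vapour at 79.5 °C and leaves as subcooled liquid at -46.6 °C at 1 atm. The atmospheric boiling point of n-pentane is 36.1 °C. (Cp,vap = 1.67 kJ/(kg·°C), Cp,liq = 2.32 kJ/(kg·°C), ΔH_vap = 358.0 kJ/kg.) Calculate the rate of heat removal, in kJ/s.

Q_c = 1550 kJ/s

vapour 79.5→36.1 °C: -72.478 kJ/kg
condensation at 36.1 °C: -358 kJ/kg
liquid 36.1→-46.6 °C: -191.86 kJ/kg
Δh = -72.478 + -358 + -191.86 = -622.34 kJ/kg
Q = ṁ·Δh = 149.0 kg/min × -622.34 kJ/kg = -92729 kJ/min
|Q| = 1545.5 kW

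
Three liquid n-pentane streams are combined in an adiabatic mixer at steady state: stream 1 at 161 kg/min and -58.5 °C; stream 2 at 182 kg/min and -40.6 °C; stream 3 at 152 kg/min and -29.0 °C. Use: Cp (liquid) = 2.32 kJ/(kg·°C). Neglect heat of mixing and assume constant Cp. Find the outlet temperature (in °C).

T_out = -42.9 °C

Adiabatic, steady state ⇒ Σ ṁᵢCp,ᵢ(T_out − Tᵢ) = 0
T_out = Σ ṁᵢCp,ᵢTᵢ / Σ ṁᵢCp,ᵢ
      = -49220 / 1148.4 = -42.86 °C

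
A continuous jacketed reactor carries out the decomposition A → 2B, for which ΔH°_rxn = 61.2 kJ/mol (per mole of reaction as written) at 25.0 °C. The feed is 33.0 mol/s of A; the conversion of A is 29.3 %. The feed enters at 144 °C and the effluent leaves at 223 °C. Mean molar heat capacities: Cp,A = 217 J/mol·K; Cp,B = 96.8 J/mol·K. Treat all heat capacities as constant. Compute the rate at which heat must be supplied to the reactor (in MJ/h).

Q_in = 4010 MJ/h

Extent of reaction ξ = 0.293 × 33.0 = 9.669 mol/s
Reaction term: ξ·ΔH°_rxn = 9.669 × 61.2 = 591.74 kJ/s
Sensible, feed 144→25 °C: -852.16 kJ/s
Outlet flows (mol/s): A 23.331, B 19.338
Sensible, products 25→223 °C: 1373.1 kJ/s
Q = ΔH = 1112.7 kJ/s = 1112.7 kW
Heat supplied = 4005.6 MJ/h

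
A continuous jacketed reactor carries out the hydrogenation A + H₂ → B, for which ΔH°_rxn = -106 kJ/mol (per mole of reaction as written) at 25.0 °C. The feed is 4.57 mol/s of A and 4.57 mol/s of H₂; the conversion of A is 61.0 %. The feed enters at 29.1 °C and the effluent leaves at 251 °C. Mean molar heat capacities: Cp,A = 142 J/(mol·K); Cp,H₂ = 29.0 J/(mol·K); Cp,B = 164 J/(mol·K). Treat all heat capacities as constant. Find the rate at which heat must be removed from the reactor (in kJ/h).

Extent of reaction ξ = 0.610 × 4.57 = 2.7877 mol/s
Reaction term: ξ·ΔH°_rxn = 2.7877 × -106 = -295.5 kJ/s
Sensible, feed 29.1→25 °C: -3.204 kJ/s
Outlet flows (mol/s): A 1.7823, H₂ 1.7823, B 2.7877
Sensible, products 25→251 °C: 172.2 kJ/s
Q = ΔH = -126.5 kJ/s = -126.5 kW
Heat removed = 455390 kJ/h

Q_out = 455000 kJ/h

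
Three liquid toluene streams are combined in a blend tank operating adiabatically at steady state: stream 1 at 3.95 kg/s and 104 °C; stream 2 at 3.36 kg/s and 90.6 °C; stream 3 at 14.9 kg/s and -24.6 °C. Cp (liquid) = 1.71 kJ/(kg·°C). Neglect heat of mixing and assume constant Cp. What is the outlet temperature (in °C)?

Energy balance with Q = 0: Σ ṁᵢCp,ᵢ(T_out − Tᵢ) = 0
T_out = Σ ṁᵢCp,ᵢTᵢ / Σ ṁᵢCp,ᵢ
      = 596.24 / 37.979 = 15.699 °C

T_out = 15.7 °C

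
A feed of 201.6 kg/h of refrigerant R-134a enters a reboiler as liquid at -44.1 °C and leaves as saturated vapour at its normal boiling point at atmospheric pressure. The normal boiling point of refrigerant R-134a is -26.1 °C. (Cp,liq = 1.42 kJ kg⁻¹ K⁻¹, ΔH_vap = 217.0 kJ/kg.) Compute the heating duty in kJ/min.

Q = 815 kJ/min

liquid -44.1→-26.1 °C: 25.56 kJ/kg
vaporisation at -26.1 °C: 217 kJ/kg
Δh = 25.56 + 217 = 242.56 kJ/kg
Q = ṁ·Δh = 201.6 kg/h × 242.56 kJ/kg = 48900 kJ/h
|Q| = 13.583 kW = 815 kJ/min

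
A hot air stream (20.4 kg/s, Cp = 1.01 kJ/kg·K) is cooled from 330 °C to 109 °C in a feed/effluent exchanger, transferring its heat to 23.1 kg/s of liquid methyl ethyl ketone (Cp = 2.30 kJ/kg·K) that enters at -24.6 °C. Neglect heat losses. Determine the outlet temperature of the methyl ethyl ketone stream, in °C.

T_c,out = 61.1 °C

Heat released by hot stream: Q = 20.4 × 1.01 × (330 − 109) = 4553.5 kJ/s
Energy balance on cold side (adiabatic exchanger): Q = ṁ_c·Cp_c·(T_c,out − T_c,in)
T_c,out = -24.6 + 4553.5/(23.1 × 2.30) = 61.105 °C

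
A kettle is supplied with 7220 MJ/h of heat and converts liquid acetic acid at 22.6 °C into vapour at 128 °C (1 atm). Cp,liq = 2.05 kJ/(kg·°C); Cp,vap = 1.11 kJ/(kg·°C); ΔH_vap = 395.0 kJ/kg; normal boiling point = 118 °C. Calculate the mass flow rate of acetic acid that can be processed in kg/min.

ṁ = 200 kg/min

Δh = 2.05×(118−22.6) + 395.0 + 1.11×(128−118) = 601.67 kJ/kg
Q = 7220 MJ/h = 2005.6 kJ/s = 120330 kJ/min
ṁ = Q/Δh = 120330 / 601.67 = 200 kg/min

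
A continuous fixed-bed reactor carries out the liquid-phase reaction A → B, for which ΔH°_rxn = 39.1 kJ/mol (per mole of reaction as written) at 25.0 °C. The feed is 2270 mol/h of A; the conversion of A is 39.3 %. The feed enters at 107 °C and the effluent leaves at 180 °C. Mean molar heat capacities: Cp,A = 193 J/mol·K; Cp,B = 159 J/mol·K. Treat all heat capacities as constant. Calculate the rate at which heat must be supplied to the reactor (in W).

Q_in = 17300 W

Extent of reaction ξ = 0.393 × 2270 = 892.11 mol/h
Reaction term: ξ·ΔH°_rxn = 892.11 × 39.1 = 34882 kJ/h
Sensible, feed 107→25 °C: -35925 kJ/h
Outlet flows (mol/h): A 1377.9, B 892.11
Sensible, products 25→180 °C: 63206 kJ/h
Q = ΔH = 62162 kJ/h = 17.267 kW
Heat supplied = 17267 W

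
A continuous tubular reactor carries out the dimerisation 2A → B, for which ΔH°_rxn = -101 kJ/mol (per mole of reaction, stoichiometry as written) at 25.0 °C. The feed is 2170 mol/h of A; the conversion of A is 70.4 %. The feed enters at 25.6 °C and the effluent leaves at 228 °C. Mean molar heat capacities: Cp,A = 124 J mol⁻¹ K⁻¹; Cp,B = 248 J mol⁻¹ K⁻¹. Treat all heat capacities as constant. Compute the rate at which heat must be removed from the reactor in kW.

Extent of reaction ξ = 0.704 × 2170 / 2 = 763.84 mol/h
Reaction term: ξ·ΔH°_rxn = 763.84 × -101 = -77148 kJ/h
Sensible, feed 25.6→25 °C: -161.45 kJ/h
Outlet flows (mol/h): A 642.32, B 763.84
Sensible, products 25→228 °C: 54623 kJ/h
Q = ΔH = -22686 kJ/h = -6.3017 kW
Heat removed = 6.3017 kW

Q_out = 6.30 kW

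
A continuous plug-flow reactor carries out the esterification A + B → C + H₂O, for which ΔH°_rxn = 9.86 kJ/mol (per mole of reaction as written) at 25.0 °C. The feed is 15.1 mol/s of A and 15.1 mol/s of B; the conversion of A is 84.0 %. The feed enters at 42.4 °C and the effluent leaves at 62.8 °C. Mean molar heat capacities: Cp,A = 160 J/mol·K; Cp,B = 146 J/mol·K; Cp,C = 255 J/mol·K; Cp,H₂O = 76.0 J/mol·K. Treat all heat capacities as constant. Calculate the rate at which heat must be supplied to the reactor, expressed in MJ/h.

Extent of reaction ξ = 0.840 × 15.1 = 12.684 mol/s
Reaction term: ξ·ΔH°_rxn = 12.684 × 9.86 = 125.06 kJ/s
Sensible, feed 42.4→25 °C: -80.398 kJ/s
Outlet flows (mol/s): A 2.416, B 2.416, C 12.684, H₂O 12.684
Sensible, products 25→62.8 °C: 186.65 kJ/s
Q = ΔH = 231.31 kJ/s = 231.31 kW
Heat supplied = 832.72 MJ/h

Q_in = 833 MJ/h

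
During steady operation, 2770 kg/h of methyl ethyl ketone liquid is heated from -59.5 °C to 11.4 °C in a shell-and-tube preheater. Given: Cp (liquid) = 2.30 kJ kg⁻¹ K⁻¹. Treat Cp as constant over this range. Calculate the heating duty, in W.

Q = ṁ·Cp·ΔT = 2770 × 2.30 × (11.4 − -59.5) = 451700 kJ/h
Converting: 451700 / 3600 s = 125.47 kW
Heating duty = 125470 W

Q = 125000 W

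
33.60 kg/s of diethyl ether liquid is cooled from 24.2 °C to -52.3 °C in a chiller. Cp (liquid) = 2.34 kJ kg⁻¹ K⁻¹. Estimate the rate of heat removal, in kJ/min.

Q = ṁ·Cp·ΔT = 33.60 × 2.34 × (-52.3 − 24.2) = -6014.7 kJ/s
Cooling duty = 360880 kJ/min

Q_c = 361000 kJ/min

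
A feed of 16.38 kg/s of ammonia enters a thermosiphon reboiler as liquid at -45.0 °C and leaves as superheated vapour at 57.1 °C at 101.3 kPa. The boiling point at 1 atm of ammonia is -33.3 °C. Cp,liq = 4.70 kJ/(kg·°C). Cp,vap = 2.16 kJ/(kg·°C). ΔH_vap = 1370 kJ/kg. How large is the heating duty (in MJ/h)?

Q = 95500 MJ/h

liquid -45.0→-33.3 °C: 54.99 kJ/kg
vaporisation at -33.3 °C: 1370 kJ/kg
vapour -33.3→57.1 °C: 195.26 kJ/kg
Δh = 54.99 + 1370 + 195.26 = 1620.3 kJ/kg
Q = ṁ·Δh = 16.38 kg/s × 1620.3 kJ/kg = 26540 kJ/s
|Q| = 26540 kW = 95543 MJ/h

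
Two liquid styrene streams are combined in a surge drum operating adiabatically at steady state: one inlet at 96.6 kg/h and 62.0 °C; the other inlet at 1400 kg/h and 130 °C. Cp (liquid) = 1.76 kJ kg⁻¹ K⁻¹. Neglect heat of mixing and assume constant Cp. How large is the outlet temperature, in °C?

No heat crosses the boundary, so H_out = H_in.
Σ ṁᵢCp,ᵢTᵢ = 96.6×1.76×62.0 + 1400×1.76×130 = 330860
Σ ṁᵢCp,ᵢ = 96.6×1.76 + 1400×1.76 = 2634
T_out = 330860 / 2634 = 125.61 °C

T_out = 126 °C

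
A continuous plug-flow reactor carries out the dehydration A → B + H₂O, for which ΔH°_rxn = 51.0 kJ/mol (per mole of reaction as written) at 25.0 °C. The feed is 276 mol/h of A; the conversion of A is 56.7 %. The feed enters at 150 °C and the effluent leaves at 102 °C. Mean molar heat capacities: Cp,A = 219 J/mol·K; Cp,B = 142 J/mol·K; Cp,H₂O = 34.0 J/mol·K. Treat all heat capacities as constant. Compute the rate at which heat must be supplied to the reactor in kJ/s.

Extent of reaction ξ = 0.567 × 276 = 156.49 mol/h
Reaction term: ξ·ΔH°_rxn = 156.49 × 51.0 = 7981.1 kJ/h
Sensible, feed 150→25 °C: -7555.5 kJ/h
Outlet flows (mol/h): A 119.51, B 156.49, H₂O 156.49
Sensible, products 25→102 °C: 4136 kJ/h
Q = ΔH = 4561.6 kJ/h = 1.2671 kW
Heat supplied = 1.2671 kJ/s

Q_in = 1.27 kJ/s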